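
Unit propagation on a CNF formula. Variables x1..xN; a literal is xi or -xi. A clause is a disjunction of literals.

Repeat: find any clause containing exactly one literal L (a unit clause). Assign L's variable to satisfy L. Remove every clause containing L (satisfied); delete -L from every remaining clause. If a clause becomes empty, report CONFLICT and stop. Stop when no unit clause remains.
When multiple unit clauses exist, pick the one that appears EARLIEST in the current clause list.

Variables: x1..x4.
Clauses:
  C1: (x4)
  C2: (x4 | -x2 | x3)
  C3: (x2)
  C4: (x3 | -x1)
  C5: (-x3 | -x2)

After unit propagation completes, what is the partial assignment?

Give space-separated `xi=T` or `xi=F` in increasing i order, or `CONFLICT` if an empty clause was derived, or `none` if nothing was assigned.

Answer: x1=F x2=T x3=F x4=T

Derivation:
unit clause [4] forces x4=T; simplify:
  satisfied 2 clause(s); 3 remain; assigned so far: [4]
unit clause [2] forces x2=T; simplify:
  drop -2 from [-3, -2] -> [-3]
  satisfied 1 clause(s); 2 remain; assigned so far: [2, 4]
unit clause [-3] forces x3=F; simplify:
  drop 3 from [3, -1] -> [-1]
  satisfied 1 clause(s); 1 remain; assigned so far: [2, 3, 4]
unit clause [-1] forces x1=F; simplify:
  satisfied 1 clause(s); 0 remain; assigned so far: [1, 2, 3, 4]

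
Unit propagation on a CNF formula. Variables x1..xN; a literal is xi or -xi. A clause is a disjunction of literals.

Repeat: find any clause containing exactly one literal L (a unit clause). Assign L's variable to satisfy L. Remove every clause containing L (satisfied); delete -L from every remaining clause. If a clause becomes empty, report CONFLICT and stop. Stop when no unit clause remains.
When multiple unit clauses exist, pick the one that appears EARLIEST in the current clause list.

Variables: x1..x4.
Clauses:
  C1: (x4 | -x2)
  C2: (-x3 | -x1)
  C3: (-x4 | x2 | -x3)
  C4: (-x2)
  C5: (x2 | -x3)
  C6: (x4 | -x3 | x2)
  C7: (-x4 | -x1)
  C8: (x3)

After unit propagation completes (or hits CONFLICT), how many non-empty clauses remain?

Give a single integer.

Answer: 1

Derivation:
unit clause [-2] forces x2=F; simplify:
  drop 2 from [-4, 2, -3] -> [-4, -3]
  drop 2 from [2, -3] -> [-3]
  drop 2 from [4, -3, 2] -> [4, -3]
  satisfied 2 clause(s); 6 remain; assigned so far: [2]
unit clause [-3] forces x3=F; simplify:
  drop 3 from [3] -> [] (empty!)
  satisfied 4 clause(s); 2 remain; assigned so far: [2, 3]
CONFLICT (empty clause)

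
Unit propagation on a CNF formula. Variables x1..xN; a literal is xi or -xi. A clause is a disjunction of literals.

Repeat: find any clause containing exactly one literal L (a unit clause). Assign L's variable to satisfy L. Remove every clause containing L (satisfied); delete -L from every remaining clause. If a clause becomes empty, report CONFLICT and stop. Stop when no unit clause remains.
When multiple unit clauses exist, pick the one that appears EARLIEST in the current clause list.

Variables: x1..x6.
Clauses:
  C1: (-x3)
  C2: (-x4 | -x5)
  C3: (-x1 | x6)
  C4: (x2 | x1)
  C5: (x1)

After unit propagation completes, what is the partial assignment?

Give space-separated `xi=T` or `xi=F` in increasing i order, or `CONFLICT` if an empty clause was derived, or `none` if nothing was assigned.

Answer: x1=T x3=F x6=T

Derivation:
unit clause [-3] forces x3=F; simplify:
  satisfied 1 clause(s); 4 remain; assigned so far: [3]
unit clause [1] forces x1=T; simplify:
  drop -1 from [-1, 6] -> [6]
  satisfied 2 clause(s); 2 remain; assigned so far: [1, 3]
unit clause [6] forces x6=T; simplify:
  satisfied 1 clause(s); 1 remain; assigned so far: [1, 3, 6]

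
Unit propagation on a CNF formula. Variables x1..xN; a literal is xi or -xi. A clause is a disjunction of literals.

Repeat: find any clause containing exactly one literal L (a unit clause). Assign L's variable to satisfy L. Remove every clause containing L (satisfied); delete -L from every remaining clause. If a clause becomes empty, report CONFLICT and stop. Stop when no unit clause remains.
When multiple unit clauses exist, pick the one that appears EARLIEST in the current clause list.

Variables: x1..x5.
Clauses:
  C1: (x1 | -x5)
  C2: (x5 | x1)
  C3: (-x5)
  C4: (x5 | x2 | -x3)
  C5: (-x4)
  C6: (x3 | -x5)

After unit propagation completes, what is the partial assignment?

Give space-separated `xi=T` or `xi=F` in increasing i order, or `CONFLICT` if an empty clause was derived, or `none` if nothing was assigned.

unit clause [-5] forces x5=F; simplify:
  drop 5 from [5, 1] -> [1]
  drop 5 from [5, 2, -3] -> [2, -3]
  satisfied 3 clause(s); 3 remain; assigned so far: [5]
unit clause [1] forces x1=T; simplify:
  satisfied 1 clause(s); 2 remain; assigned so far: [1, 5]
unit clause [-4] forces x4=F; simplify:
  satisfied 1 clause(s); 1 remain; assigned so far: [1, 4, 5]

Answer: x1=T x4=F x5=F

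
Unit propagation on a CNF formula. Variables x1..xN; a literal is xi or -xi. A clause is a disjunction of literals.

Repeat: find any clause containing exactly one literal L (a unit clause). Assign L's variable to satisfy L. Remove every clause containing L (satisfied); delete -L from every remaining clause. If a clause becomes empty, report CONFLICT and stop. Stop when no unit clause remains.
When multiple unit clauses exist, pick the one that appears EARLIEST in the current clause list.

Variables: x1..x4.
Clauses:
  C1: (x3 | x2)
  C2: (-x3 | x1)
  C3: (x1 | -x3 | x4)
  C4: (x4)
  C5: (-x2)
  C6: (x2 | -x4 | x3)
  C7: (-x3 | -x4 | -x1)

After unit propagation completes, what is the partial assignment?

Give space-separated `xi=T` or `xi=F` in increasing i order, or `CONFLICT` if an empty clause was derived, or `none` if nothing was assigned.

unit clause [4] forces x4=T; simplify:
  drop -4 from [2, -4, 3] -> [2, 3]
  drop -4 from [-3, -4, -1] -> [-3, -1]
  satisfied 2 clause(s); 5 remain; assigned so far: [4]
unit clause [-2] forces x2=F; simplify:
  drop 2 from [3, 2] -> [3]
  drop 2 from [2, 3] -> [3]
  satisfied 1 clause(s); 4 remain; assigned so far: [2, 4]
unit clause [3] forces x3=T; simplify:
  drop -3 from [-3, 1] -> [1]
  drop -3 from [-3, -1] -> [-1]
  satisfied 2 clause(s); 2 remain; assigned so far: [2, 3, 4]
unit clause [1] forces x1=T; simplify:
  drop -1 from [-1] -> [] (empty!)
  satisfied 1 clause(s); 1 remain; assigned so far: [1, 2, 3, 4]
CONFLICT (empty clause)

Answer: CONFLICT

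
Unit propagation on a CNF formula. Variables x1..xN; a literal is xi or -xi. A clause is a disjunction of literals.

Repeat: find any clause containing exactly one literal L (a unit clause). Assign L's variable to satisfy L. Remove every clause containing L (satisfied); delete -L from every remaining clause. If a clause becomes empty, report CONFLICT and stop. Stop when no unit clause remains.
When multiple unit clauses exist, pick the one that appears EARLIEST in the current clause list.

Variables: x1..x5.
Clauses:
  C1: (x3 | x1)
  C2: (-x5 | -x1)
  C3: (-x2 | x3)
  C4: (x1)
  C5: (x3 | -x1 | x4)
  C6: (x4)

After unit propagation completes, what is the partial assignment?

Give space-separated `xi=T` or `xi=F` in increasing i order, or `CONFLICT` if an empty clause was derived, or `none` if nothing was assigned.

Answer: x1=T x4=T x5=F

Derivation:
unit clause [1] forces x1=T; simplify:
  drop -1 from [-5, -1] -> [-5]
  drop -1 from [3, -1, 4] -> [3, 4]
  satisfied 2 clause(s); 4 remain; assigned so far: [1]
unit clause [-5] forces x5=F; simplify:
  satisfied 1 clause(s); 3 remain; assigned so far: [1, 5]
unit clause [4] forces x4=T; simplify:
  satisfied 2 clause(s); 1 remain; assigned so far: [1, 4, 5]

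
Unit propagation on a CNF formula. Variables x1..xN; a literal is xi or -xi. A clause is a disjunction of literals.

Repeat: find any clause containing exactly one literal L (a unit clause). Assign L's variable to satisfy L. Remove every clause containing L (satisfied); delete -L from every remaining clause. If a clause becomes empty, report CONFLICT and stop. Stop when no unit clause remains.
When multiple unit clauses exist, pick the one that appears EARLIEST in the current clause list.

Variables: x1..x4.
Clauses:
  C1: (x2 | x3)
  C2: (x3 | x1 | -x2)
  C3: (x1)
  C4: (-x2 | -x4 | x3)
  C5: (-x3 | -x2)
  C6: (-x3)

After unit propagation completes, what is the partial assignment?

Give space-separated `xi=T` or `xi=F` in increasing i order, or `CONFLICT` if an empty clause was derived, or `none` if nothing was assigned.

unit clause [1] forces x1=T; simplify:
  satisfied 2 clause(s); 4 remain; assigned so far: [1]
unit clause [-3] forces x3=F; simplify:
  drop 3 from [2, 3] -> [2]
  drop 3 from [-2, -4, 3] -> [-2, -4]
  satisfied 2 clause(s); 2 remain; assigned so far: [1, 3]
unit clause [2] forces x2=T; simplify:
  drop -2 from [-2, -4] -> [-4]
  satisfied 1 clause(s); 1 remain; assigned so far: [1, 2, 3]
unit clause [-4] forces x4=F; simplify:
  satisfied 1 clause(s); 0 remain; assigned so far: [1, 2, 3, 4]

Answer: x1=T x2=T x3=F x4=F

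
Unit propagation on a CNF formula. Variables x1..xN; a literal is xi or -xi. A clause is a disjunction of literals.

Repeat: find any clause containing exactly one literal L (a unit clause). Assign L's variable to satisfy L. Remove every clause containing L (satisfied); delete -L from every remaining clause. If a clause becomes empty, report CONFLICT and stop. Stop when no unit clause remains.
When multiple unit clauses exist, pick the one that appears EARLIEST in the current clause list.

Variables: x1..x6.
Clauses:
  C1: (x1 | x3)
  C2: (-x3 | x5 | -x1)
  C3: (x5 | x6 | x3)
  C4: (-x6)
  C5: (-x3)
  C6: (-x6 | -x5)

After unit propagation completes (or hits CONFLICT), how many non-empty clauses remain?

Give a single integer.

Answer: 0

Derivation:
unit clause [-6] forces x6=F; simplify:
  drop 6 from [5, 6, 3] -> [5, 3]
  satisfied 2 clause(s); 4 remain; assigned so far: [6]
unit clause [-3] forces x3=F; simplify:
  drop 3 from [1, 3] -> [1]
  drop 3 from [5, 3] -> [5]
  satisfied 2 clause(s); 2 remain; assigned so far: [3, 6]
unit clause [1] forces x1=T; simplify:
  satisfied 1 clause(s); 1 remain; assigned so far: [1, 3, 6]
unit clause [5] forces x5=T; simplify:
  satisfied 1 clause(s); 0 remain; assigned so far: [1, 3, 5, 6]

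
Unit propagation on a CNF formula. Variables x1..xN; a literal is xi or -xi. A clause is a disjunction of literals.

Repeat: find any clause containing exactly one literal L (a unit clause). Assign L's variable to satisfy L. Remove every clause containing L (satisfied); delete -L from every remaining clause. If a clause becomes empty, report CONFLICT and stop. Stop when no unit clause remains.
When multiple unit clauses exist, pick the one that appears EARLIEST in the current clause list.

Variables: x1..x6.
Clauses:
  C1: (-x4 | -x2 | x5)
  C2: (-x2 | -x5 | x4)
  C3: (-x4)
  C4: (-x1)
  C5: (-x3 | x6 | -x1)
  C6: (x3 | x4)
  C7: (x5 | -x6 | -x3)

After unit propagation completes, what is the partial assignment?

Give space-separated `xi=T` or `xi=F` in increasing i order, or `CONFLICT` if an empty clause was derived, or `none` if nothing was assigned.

Answer: x1=F x3=T x4=F

Derivation:
unit clause [-4] forces x4=F; simplify:
  drop 4 from [-2, -5, 4] -> [-2, -5]
  drop 4 from [3, 4] -> [3]
  satisfied 2 clause(s); 5 remain; assigned so far: [4]
unit clause [-1] forces x1=F; simplify:
  satisfied 2 clause(s); 3 remain; assigned so far: [1, 4]
unit clause [3] forces x3=T; simplify:
  drop -3 from [5, -6, -3] -> [5, -6]
  satisfied 1 clause(s); 2 remain; assigned so far: [1, 3, 4]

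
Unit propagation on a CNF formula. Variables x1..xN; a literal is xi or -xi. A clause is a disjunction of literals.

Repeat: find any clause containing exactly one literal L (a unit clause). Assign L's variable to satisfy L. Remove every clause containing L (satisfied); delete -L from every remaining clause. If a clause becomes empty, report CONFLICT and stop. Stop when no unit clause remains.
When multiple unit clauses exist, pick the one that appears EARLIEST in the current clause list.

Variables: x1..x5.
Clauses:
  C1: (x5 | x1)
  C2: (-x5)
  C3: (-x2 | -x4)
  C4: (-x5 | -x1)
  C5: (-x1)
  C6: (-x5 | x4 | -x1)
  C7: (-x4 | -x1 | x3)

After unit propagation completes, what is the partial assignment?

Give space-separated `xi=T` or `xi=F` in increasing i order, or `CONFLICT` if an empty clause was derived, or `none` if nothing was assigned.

unit clause [-5] forces x5=F; simplify:
  drop 5 from [5, 1] -> [1]
  satisfied 3 clause(s); 4 remain; assigned so far: [5]
unit clause [1] forces x1=T; simplify:
  drop -1 from [-1] -> [] (empty!)
  drop -1 from [-4, -1, 3] -> [-4, 3]
  satisfied 1 clause(s); 3 remain; assigned so far: [1, 5]
CONFLICT (empty clause)

Answer: CONFLICT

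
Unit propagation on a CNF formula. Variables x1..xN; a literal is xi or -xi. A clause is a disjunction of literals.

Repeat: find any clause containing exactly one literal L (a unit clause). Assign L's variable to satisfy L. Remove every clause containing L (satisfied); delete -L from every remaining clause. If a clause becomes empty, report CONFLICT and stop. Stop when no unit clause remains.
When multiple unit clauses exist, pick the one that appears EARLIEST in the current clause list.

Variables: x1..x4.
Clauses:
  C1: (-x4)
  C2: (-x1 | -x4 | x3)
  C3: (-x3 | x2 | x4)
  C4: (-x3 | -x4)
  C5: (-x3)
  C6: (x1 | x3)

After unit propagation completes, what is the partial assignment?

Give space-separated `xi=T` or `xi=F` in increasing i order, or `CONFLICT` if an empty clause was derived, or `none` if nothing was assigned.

Answer: x1=T x3=F x4=F

Derivation:
unit clause [-4] forces x4=F; simplify:
  drop 4 from [-3, 2, 4] -> [-3, 2]
  satisfied 3 clause(s); 3 remain; assigned so far: [4]
unit clause [-3] forces x3=F; simplify:
  drop 3 from [1, 3] -> [1]
  satisfied 2 clause(s); 1 remain; assigned so far: [3, 4]
unit clause [1] forces x1=T; simplify:
  satisfied 1 clause(s); 0 remain; assigned so far: [1, 3, 4]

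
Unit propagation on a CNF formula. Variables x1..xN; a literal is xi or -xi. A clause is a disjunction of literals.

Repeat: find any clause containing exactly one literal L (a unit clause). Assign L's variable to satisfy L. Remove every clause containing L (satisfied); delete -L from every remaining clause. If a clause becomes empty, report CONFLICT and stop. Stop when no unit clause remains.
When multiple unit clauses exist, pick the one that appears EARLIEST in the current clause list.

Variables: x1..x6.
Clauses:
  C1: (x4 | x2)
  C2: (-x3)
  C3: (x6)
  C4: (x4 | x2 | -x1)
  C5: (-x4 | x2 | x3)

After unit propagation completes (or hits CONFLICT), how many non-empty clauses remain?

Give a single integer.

unit clause [-3] forces x3=F; simplify:
  drop 3 from [-4, 2, 3] -> [-4, 2]
  satisfied 1 clause(s); 4 remain; assigned so far: [3]
unit clause [6] forces x6=T; simplify:
  satisfied 1 clause(s); 3 remain; assigned so far: [3, 6]

Answer: 3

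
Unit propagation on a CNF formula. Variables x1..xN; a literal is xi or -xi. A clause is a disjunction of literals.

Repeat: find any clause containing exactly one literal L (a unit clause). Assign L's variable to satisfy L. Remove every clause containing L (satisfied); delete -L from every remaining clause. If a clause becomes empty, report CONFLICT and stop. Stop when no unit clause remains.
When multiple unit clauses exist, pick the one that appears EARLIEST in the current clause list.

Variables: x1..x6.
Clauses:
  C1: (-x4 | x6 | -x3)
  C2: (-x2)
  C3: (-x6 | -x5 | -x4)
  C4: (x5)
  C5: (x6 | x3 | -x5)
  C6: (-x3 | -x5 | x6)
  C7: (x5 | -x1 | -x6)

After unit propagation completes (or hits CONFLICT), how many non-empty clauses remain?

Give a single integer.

unit clause [-2] forces x2=F; simplify:
  satisfied 1 clause(s); 6 remain; assigned so far: [2]
unit clause [5] forces x5=T; simplify:
  drop -5 from [-6, -5, -4] -> [-6, -4]
  drop -5 from [6, 3, -5] -> [6, 3]
  drop -5 from [-3, -5, 6] -> [-3, 6]
  satisfied 2 clause(s); 4 remain; assigned so far: [2, 5]

Answer: 4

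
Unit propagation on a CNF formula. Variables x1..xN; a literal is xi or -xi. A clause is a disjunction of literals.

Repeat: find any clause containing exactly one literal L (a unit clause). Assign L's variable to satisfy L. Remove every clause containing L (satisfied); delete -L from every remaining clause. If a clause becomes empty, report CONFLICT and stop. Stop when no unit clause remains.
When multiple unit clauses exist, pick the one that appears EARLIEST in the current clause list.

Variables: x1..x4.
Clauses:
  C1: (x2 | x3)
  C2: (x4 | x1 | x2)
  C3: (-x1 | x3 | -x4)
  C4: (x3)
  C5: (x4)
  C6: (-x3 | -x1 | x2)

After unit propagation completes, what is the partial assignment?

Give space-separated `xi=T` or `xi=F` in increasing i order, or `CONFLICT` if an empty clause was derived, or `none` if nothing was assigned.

Answer: x3=T x4=T

Derivation:
unit clause [3] forces x3=T; simplify:
  drop -3 from [-3, -1, 2] -> [-1, 2]
  satisfied 3 clause(s); 3 remain; assigned so far: [3]
unit clause [4] forces x4=T; simplify:
  satisfied 2 clause(s); 1 remain; assigned so far: [3, 4]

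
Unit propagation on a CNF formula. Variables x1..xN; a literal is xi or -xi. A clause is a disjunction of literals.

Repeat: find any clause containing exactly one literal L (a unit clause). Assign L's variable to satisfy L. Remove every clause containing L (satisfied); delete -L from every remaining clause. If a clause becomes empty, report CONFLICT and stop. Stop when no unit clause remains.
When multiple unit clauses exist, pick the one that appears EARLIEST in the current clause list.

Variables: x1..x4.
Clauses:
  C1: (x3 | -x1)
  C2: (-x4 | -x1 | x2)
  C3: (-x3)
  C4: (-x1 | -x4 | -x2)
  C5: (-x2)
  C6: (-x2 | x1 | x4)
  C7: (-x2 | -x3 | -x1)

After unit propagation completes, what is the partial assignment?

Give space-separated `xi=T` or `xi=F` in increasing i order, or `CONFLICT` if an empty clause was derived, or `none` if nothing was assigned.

Answer: x1=F x2=F x3=F

Derivation:
unit clause [-3] forces x3=F; simplify:
  drop 3 from [3, -1] -> [-1]
  satisfied 2 clause(s); 5 remain; assigned so far: [3]
unit clause [-1] forces x1=F; simplify:
  drop 1 from [-2, 1, 4] -> [-2, 4]
  satisfied 3 clause(s); 2 remain; assigned so far: [1, 3]
unit clause [-2] forces x2=F; simplify:
  satisfied 2 clause(s); 0 remain; assigned so far: [1, 2, 3]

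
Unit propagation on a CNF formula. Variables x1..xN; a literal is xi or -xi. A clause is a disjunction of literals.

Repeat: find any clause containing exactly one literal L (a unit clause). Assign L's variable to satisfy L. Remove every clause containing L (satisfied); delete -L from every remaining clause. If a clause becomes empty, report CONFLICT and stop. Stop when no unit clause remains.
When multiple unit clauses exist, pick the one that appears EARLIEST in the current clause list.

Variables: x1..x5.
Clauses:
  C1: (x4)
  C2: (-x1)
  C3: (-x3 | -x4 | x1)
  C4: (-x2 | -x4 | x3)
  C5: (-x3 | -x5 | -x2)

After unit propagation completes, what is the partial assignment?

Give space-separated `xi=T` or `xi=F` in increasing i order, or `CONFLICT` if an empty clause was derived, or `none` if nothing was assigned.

Answer: x1=F x2=F x3=F x4=T

Derivation:
unit clause [4] forces x4=T; simplify:
  drop -4 from [-3, -4, 1] -> [-3, 1]
  drop -4 from [-2, -4, 3] -> [-2, 3]
  satisfied 1 clause(s); 4 remain; assigned so far: [4]
unit clause [-1] forces x1=F; simplify:
  drop 1 from [-3, 1] -> [-3]
  satisfied 1 clause(s); 3 remain; assigned so far: [1, 4]
unit clause [-3] forces x3=F; simplify:
  drop 3 from [-2, 3] -> [-2]
  satisfied 2 clause(s); 1 remain; assigned so far: [1, 3, 4]
unit clause [-2] forces x2=F; simplify:
  satisfied 1 clause(s); 0 remain; assigned so far: [1, 2, 3, 4]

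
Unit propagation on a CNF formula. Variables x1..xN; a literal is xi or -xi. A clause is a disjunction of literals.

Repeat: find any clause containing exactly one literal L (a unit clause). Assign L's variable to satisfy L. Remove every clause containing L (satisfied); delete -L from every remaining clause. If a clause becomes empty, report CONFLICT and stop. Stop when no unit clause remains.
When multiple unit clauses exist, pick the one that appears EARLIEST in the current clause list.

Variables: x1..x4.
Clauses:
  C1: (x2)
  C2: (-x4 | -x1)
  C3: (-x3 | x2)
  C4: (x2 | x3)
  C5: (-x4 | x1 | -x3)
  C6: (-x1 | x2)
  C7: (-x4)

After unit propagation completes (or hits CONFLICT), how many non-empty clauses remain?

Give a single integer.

Answer: 0

Derivation:
unit clause [2] forces x2=T; simplify:
  satisfied 4 clause(s); 3 remain; assigned so far: [2]
unit clause [-4] forces x4=F; simplify:
  satisfied 3 clause(s); 0 remain; assigned so far: [2, 4]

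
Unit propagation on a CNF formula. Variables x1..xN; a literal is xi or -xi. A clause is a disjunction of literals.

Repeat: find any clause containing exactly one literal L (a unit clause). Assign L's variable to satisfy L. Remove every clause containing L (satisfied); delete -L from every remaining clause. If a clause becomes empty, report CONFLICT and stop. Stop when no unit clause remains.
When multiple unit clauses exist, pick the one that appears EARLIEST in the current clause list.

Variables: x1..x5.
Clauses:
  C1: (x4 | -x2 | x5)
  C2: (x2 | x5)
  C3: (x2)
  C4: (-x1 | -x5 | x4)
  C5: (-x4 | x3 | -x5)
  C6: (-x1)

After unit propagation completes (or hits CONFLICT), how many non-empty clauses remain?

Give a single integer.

Answer: 2

Derivation:
unit clause [2] forces x2=T; simplify:
  drop -2 from [4, -2, 5] -> [4, 5]
  satisfied 2 clause(s); 4 remain; assigned so far: [2]
unit clause [-1] forces x1=F; simplify:
  satisfied 2 clause(s); 2 remain; assigned so far: [1, 2]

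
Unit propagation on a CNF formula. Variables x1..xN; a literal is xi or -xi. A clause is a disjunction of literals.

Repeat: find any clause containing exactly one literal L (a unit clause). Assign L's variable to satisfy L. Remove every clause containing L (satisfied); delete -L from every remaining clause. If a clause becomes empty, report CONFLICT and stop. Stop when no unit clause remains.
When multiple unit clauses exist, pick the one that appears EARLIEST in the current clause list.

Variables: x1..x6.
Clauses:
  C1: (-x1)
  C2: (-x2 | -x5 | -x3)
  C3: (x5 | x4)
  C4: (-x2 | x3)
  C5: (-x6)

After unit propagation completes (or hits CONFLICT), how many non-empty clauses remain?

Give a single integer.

Answer: 3

Derivation:
unit clause [-1] forces x1=F; simplify:
  satisfied 1 clause(s); 4 remain; assigned so far: [1]
unit clause [-6] forces x6=F; simplify:
  satisfied 1 clause(s); 3 remain; assigned so far: [1, 6]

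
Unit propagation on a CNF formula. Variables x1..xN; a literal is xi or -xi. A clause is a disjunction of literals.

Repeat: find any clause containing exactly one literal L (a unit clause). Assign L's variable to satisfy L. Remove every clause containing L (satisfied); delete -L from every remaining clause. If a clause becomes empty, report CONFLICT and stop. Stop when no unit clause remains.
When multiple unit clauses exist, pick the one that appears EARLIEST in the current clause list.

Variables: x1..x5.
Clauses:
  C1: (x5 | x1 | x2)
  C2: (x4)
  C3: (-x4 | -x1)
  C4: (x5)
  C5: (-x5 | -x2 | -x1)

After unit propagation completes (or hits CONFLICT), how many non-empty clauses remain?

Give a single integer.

Answer: 0

Derivation:
unit clause [4] forces x4=T; simplify:
  drop -4 from [-4, -1] -> [-1]
  satisfied 1 clause(s); 4 remain; assigned so far: [4]
unit clause [-1] forces x1=F; simplify:
  drop 1 from [5, 1, 2] -> [5, 2]
  satisfied 2 clause(s); 2 remain; assigned so far: [1, 4]
unit clause [5] forces x5=T; simplify:
  satisfied 2 clause(s); 0 remain; assigned so far: [1, 4, 5]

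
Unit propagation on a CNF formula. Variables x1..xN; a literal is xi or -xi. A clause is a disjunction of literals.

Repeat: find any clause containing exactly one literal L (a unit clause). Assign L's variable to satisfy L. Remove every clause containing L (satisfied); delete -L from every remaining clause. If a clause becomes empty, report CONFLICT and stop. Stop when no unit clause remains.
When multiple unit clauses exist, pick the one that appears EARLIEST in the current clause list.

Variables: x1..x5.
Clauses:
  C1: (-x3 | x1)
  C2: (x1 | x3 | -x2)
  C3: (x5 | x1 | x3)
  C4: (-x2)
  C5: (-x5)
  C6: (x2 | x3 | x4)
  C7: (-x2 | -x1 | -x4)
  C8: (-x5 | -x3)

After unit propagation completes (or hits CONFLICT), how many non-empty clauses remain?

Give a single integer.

unit clause [-2] forces x2=F; simplify:
  drop 2 from [2, 3, 4] -> [3, 4]
  satisfied 3 clause(s); 5 remain; assigned so far: [2]
unit clause [-5] forces x5=F; simplify:
  drop 5 from [5, 1, 3] -> [1, 3]
  satisfied 2 clause(s); 3 remain; assigned so far: [2, 5]

Answer: 3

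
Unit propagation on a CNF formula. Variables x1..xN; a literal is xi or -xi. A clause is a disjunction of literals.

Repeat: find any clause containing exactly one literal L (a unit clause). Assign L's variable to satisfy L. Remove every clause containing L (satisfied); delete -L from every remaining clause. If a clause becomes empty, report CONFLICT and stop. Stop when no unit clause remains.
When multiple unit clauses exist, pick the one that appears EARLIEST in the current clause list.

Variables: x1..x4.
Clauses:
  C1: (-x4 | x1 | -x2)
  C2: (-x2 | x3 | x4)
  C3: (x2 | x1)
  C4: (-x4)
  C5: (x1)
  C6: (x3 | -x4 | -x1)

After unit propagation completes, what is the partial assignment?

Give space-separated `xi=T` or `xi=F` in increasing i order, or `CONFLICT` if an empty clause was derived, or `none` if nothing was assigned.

Answer: x1=T x4=F

Derivation:
unit clause [-4] forces x4=F; simplify:
  drop 4 from [-2, 3, 4] -> [-2, 3]
  satisfied 3 clause(s); 3 remain; assigned so far: [4]
unit clause [1] forces x1=T; simplify:
  satisfied 2 clause(s); 1 remain; assigned so far: [1, 4]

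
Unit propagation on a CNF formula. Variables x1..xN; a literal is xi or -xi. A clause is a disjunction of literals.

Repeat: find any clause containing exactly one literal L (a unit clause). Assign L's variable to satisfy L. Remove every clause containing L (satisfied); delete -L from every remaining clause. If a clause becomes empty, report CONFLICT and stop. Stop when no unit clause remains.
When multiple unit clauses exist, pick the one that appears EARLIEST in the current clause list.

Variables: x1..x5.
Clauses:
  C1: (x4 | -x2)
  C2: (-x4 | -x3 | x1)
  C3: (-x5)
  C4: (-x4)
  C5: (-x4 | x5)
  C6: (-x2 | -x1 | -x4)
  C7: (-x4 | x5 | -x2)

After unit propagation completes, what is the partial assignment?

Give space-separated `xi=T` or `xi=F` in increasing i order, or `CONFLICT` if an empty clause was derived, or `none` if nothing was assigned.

Answer: x2=F x4=F x5=F

Derivation:
unit clause [-5] forces x5=F; simplify:
  drop 5 from [-4, 5] -> [-4]
  drop 5 from [-4, 5, -2] -> [-4, -2]
  satisfied 1 clause(s); 6 remain; assigned so far: [5]
unit clause [-4] forces x4=F; simplify:
  drop 4 from [4, -2] -> [-2]
  satisfied 5 clause(s); 1 remain; assigned so far: [4, 5]
unit clause [-2] forces x2=F; simplify:
  satisfied 1 clause(s); 0 remain; assigned so far: [2, 4, 5]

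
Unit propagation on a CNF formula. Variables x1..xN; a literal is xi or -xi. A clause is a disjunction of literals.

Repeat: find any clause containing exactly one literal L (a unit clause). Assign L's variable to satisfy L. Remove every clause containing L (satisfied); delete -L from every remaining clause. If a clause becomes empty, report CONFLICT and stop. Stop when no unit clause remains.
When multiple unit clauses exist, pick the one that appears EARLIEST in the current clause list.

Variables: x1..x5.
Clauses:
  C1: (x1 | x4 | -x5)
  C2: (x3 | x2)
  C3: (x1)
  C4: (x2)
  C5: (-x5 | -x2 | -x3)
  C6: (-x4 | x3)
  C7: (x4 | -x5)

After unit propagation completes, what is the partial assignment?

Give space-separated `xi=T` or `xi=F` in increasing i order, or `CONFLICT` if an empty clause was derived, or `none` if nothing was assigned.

Answer: x1=T x2=T

Derivation:
unit clause [1] forces x1=T; simplify:
  satisfied 2 clause(s); 5 remain; assigned so far: [1]
unit clause [2] forces x2=T; simplify:
  drop -2 from [-5, -2, -3] -> [-5, -3]
  satisfied 2 clause(s); 3 remain; assigned so far: [1, 2]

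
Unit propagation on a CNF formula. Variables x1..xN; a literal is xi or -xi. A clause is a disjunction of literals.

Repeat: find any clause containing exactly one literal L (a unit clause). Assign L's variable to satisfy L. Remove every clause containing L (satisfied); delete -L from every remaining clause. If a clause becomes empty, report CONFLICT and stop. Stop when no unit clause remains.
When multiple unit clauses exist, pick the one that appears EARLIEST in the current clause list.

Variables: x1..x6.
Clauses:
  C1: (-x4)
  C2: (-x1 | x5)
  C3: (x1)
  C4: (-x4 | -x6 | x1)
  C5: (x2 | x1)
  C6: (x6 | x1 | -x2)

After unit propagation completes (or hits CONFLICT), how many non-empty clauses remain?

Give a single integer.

Answer: 0

Derivation:
unit clause [-4] forces x4=F; simplify:
  satisfied 2 clause(s); 4 remain; assigned so far: [4]
unit clause [1] forces x1=T; simplify:
  drop -1 from [-1, 5] -> [5]
  satisfied 3 clause(s); 1 remain; assigned so far: [1, 4]
unit clause [5] forces x5=T; simplify:
  satisfied 1 clause(s); 0 remain; assigned so far: [1, 4, 5]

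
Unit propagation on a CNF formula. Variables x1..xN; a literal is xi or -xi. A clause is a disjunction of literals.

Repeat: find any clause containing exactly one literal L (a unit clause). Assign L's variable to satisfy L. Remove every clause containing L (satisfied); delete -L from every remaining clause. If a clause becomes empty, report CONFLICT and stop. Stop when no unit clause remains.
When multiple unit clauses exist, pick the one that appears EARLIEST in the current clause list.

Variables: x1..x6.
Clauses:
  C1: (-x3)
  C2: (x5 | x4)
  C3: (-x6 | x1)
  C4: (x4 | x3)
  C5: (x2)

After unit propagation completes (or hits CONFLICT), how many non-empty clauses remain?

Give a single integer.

unit clause [-3] forces x3=F; simplify:
  drop 3 from [4, 3] -> [4]
  satisfied 1 clause(s); 4 remain; assigned so far: [3]
unit clause [4] forces x4=T; simplify:
  satisfied 2 clause(s); 2 remain; assigned so far: [3, 4]
unit clause [2] forces x2=T; simplify:
  satisfied 1 clause(s); 1 remain; assigned so far: [2, 3, 4]

Answer: 1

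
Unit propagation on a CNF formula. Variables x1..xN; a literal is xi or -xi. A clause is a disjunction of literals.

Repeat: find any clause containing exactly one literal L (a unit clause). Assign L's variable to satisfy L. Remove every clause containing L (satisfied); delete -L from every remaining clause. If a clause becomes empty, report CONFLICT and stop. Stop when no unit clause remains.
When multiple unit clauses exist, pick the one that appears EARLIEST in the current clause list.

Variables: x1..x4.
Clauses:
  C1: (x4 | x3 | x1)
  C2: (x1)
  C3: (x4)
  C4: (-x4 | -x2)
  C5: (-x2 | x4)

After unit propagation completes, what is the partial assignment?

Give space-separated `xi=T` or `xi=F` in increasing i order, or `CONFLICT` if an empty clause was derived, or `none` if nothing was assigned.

unit clause [1] forces x1=T; simplify:
  satisfied 2 clause(s); 3 remain; assigned so far: [1]
unit clause [4] forces x4=T; simplify:
  drop -4 from [-4, -2] -> [-2]
  satisfied 2 clause(s); 1 remain; assigned so far: [1, 4]
unit clause [-2] forces x2=F; simplify:
  satisfied 1 clause(s); 0 remain; assigned so far: [1, 2, 4]

Answer: x1=T x2=F x4=T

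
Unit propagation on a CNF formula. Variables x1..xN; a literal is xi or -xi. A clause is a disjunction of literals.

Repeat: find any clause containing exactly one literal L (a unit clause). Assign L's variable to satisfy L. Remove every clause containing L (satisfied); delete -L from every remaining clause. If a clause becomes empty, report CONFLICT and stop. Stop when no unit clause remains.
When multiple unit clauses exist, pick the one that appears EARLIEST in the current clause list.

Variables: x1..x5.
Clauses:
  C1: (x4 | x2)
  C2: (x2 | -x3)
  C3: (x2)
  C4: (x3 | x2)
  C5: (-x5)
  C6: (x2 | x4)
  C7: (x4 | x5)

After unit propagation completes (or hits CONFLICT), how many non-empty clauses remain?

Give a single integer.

Answer: 0

Derivation:
unit clause [2] forces x2=T; simplify:
  satisfied 5 clause(s); 2 remain; assigned so far: [2]
unit clause [-5] forces x5=F; simplify:
  drop 5 from [4, 5] -> [4]
  satisfied 1 clause(s); 1 remain; assigned so far: [2, 5]
unit clause [4] forces x4=T; simplify:
  satisfied 1 clause(s); 0 remain; assigned so far: [2, 4, 5]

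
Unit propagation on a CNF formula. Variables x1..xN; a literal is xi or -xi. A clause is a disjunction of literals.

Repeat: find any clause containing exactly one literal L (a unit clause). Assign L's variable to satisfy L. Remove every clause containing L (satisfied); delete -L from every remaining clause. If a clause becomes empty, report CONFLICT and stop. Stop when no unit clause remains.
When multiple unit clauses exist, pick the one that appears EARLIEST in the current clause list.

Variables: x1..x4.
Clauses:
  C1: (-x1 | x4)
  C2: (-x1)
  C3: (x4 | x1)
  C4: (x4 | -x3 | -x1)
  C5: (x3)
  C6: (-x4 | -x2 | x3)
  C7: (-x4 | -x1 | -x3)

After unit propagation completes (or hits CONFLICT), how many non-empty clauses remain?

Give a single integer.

unit clause [-1] forces x1=F; simplify:
  drop 1 from [4, 1] -> [4]
  satisfied 4 clause(s); 3 remain; assigned so far: [1]
unit clause [4] forces x4=T; simplify:
  drop -4 from [-4, -2, 3] -> [-2, 3]
  satisfied 1 clause(s); 2 remain; assigned so far: [1, 4]
unit clause [3] forces x3=T; simplify:
  satisfied 2 clause(s); 0 remain; assigned so far: [1, 3, 4]

Answer: 0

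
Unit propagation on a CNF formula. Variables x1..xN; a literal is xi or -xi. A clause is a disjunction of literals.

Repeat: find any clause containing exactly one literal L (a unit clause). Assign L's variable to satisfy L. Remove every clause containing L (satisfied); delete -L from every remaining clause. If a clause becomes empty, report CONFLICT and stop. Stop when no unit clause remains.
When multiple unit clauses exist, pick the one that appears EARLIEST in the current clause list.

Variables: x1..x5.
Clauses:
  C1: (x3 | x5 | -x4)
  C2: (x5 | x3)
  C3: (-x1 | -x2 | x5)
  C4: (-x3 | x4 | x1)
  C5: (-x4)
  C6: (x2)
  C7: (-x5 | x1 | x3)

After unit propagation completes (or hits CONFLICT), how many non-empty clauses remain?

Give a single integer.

Answer: 4

Derivation:
unit clause [-4] forces x4=F; simplify:
  drop 4 from [-3, 4, 1] -> [-3, 1]
  satisfied 2 clause(s); 5 remain; assigned so far: [4]
unit clause [2] forces x2=T; simplify:
  drop -2 from [-1, -2, 5] -> [-1, 5]
  satisfied 1 clause(s); 4 remain; assigned so far: [2, 4]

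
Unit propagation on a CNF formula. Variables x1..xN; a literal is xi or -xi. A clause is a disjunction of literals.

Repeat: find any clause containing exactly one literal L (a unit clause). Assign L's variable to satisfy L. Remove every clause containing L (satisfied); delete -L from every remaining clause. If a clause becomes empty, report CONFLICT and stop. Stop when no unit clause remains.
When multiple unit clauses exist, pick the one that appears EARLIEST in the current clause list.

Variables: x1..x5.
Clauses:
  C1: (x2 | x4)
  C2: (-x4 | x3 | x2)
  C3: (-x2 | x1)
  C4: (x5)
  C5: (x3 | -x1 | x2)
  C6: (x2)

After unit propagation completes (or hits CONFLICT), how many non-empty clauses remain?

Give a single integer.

Answer: 0

Derivation:
unit clause [5] forces x5=T; simplify:
  satisfied 1 clause(s); 5 remain; assigned so far: [5]
unit clause [2] forces x2=T; simplify:
  drop -2 from [-2, 1] -> [1]
  satisfied 4 clause(s); 1 remain; assigned so far: [2, 5]
unit clause [1] forces x1=T; simplify:
  satisfied 1 clause(s); 0 remain; assigned so far: [1, 2, 5]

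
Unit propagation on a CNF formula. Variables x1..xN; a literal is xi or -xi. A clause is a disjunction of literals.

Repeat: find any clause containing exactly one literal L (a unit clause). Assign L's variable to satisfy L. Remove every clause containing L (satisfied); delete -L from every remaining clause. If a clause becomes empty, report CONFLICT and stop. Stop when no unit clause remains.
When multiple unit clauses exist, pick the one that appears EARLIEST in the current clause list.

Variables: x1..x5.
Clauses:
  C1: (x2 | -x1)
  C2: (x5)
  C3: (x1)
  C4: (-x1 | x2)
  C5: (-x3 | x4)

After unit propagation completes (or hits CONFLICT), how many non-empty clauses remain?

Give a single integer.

unit clause [5] forces x5=T; simplify:
  satisfied 1 clause(s); 4 remain; assigned so far: [5]
unit clause [1] forces x1=T; simplify:
  drop -1 from [2, -1] -> [2]
  drop -1 from [-1, 2] -> [2]
  satisfied 1 clause(s); 3 remain; assigned so far: [1, 5]
unit clause [2] forces x2=T; simplify:
  satisfied 2 clause(s); 1 remain; assigned so far: [1, 2, 5]

Answer: 1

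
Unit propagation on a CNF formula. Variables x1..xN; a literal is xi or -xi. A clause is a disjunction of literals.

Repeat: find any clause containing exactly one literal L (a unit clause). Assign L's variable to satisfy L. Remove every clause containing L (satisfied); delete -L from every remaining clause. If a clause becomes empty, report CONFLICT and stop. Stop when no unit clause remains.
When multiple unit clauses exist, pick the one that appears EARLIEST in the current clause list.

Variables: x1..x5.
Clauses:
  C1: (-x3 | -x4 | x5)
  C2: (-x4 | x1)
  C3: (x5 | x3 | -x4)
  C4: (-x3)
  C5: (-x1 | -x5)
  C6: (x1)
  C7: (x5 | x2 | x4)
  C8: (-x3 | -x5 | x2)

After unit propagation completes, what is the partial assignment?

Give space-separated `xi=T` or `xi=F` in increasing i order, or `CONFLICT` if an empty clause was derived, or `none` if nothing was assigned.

unit clause [-3] forces x3=F; simplify:
  drop 3 from [5, 3, -4] -> [5, -4]
  satisfied 3 clause(s); 5 remain; assigned so far: [3]
unit clause [1] forces x1=T; simplify:
  drop -1 from [-1, -5] -> [-5]
  satisfied 2 clause(s); 3 remain; assigned so far: [1, 3]
unit clause [-5] forces x5=F; simplify:
  drop 5 from [5, -4] -> [-4]
  drop 5 from [5, 2, 4] -> [2, 4]
  satisfied 1 clause(s); 2 remain; assigned so far: [1, 3, 5]
unit clause [-4] forces x4=F; simplify:
  drop 4 from [2, 4] -> [2]
  satisfied 1 clause(s); 1 remain; assigned so far: [1, 3, 4, 5]
unit clause [2] forces x2=T; simplify:
  satisfied 1 clause(s); 0 remain; assigned so far: [1, 2, 3, 4, 5]

Answer: x1=T x2=T x3=F x4=F x5=F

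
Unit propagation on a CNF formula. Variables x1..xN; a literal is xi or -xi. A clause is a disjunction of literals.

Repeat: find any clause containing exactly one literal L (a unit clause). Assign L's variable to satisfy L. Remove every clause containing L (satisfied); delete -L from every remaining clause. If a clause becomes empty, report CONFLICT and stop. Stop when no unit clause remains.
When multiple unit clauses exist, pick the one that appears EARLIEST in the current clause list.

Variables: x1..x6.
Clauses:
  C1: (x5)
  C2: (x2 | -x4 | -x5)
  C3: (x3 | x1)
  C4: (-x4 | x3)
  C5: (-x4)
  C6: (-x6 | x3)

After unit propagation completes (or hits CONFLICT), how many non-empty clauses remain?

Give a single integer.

unit clause [5] forces x5=T; simplify:
  drop -5 from [2, -4, -5] -> [2, -4]
  satisfied 1 clause(s); 5 remain; assigned so far: [5]
unit clause [-4] forces x4=F; simplify:
  satisfied 3 clause(s); 2 remain; assigned so far: [4, 5]

Answer: 2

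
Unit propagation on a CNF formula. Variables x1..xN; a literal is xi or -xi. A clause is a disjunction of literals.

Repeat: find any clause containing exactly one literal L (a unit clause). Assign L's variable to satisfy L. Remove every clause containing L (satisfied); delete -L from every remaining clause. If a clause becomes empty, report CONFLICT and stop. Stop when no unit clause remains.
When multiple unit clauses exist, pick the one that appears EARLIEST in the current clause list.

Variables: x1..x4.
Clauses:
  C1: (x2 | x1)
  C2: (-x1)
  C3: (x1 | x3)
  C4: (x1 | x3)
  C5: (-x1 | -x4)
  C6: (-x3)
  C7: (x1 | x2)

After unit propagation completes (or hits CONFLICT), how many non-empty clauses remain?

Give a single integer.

unit clause [-1] forces x1=F; simplify:
  drop 1 from [2, 1] -> [2]
  drop 1 from [1, 3] -> [3]
  drop 1 from [1, 3] -> [3]
  drop 1 from [1, 2] -> [2]
  satisfied 2 clause(s); 5 remain; assigned so far: [1]
unit clause [2] forces x2=T; simplify:
  satisfied 2 clause(s); 3 remain; assigned so far: [1, 2]
unit clause [3] forces x3=T; simplify:
  drop -3 from [-3] -> [] (empty!)
  satisfied 2 clause(s); 1 remain; assigned so far: [1, 2, 3]
CONFLICT (empty clause)

Answer: 0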